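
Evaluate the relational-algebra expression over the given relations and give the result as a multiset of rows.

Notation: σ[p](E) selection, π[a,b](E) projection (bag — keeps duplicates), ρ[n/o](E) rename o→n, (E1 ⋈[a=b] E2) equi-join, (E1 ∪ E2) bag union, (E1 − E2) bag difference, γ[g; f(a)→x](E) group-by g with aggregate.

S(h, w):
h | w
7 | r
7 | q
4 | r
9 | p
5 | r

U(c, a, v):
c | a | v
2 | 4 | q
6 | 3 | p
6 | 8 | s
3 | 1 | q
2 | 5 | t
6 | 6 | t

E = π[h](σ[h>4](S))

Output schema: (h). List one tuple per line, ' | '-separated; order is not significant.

Subexpression sizes:
  S → 5
  σ[h>4](S) → 4
  π[h](σ[h>4](S)) → 4

== RESULT ==
h
5
7
7
9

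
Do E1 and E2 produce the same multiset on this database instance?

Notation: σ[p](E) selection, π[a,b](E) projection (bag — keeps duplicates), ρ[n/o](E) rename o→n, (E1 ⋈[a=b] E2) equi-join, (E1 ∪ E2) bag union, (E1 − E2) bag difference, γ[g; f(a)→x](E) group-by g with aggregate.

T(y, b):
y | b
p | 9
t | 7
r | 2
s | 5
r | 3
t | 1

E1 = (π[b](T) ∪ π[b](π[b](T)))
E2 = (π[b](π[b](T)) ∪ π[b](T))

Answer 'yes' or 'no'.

E1 subexpression sizes:
  T → 6
  π[b](T) → 6
  T → 6
  π[b](T) → 6
  π[b](π[b](T)) → 6
  (π[b](T) ∪ π[b](π[b](T))) → 12
E2 subexpression sizes:
  T → 6
  π[b](T) → 6
  π[b](π[b](T)) → 6
  T → 6
  π[b](T) → 6
  (π[b](π[b](T)) ∪ π[b](T)) → 12

E1 and E2 produce the same multiset:
b
1
1
2
2
3
3
5
5
7
7
9
9

yes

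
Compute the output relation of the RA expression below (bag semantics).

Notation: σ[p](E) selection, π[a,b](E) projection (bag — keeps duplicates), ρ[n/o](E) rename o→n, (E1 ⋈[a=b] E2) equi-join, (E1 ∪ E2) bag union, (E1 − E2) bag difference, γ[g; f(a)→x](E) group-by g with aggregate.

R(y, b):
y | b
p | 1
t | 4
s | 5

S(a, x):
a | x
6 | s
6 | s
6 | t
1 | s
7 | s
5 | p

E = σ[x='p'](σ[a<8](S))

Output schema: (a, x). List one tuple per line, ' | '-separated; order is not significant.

Stepwise |·|:
  S → 6
  σ[a<8](S) → 6
  σ[x='p'](σ[a<8](S)) → 1

== RESULT ==
a | x
5 | p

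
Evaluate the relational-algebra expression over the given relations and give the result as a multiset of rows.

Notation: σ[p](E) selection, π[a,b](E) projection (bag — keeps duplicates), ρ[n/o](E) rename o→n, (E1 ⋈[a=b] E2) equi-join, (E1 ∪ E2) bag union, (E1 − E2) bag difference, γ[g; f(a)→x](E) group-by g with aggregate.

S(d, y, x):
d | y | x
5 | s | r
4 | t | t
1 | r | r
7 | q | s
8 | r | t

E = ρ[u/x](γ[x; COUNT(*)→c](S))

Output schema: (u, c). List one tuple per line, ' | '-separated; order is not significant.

Stepwise |·|:
  S → 5
  γ[x; COUNT(*)→c](S) → 3
  ρ[u/x](γ[x; COUNT(*)→c](S)) → 3

== RESULT ==
u | c
r | 2
s | 1
t | 2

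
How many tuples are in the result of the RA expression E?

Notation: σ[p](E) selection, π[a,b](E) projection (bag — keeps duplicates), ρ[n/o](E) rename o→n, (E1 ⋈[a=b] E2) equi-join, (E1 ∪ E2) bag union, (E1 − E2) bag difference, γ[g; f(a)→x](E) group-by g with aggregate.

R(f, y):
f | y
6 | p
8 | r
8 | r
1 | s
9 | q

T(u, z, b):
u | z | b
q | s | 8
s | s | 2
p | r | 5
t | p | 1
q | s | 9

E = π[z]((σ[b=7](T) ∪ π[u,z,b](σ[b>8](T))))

Stepwise |·|:
  T → 5
  σ[b=7](T) → 0
  T → 5
  σ[b>8](T) → 1
  π[u,z,b](σ[b>8](T)) → 1
  (σ[b=7](T) ∪ π[u,z,b](σ[b>8](T))) → 1
  π[z]((σ[b=7](T) ∪ π[u,z,b](σ[b>8](T)))) → 1

|E| = 1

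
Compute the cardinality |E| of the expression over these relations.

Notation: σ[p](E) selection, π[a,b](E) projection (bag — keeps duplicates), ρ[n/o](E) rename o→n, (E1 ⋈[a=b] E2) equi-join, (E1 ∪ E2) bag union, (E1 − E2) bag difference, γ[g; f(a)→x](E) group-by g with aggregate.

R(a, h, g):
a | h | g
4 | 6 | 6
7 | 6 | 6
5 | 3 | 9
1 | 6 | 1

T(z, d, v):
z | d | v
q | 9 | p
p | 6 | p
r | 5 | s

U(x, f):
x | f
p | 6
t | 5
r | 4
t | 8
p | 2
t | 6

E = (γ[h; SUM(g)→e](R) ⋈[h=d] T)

Stepwise |·|:
  R → 4
  γ[h; SUM(g)→e](R) → 2
  T → 3
  (γ[h; SUM(g)→e](R) ⋈[h=d] T) → 1

|E| = 1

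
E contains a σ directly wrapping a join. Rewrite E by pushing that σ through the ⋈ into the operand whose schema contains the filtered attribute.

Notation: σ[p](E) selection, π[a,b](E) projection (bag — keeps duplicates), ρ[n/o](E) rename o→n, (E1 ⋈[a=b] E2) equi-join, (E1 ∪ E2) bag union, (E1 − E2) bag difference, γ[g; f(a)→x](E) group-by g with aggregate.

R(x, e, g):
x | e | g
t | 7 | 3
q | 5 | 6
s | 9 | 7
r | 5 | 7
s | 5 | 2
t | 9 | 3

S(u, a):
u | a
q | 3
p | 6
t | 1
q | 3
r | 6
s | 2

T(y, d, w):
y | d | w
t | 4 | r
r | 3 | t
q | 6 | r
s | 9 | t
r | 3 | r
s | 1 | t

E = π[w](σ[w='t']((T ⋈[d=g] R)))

σ filters on w, owned by the left side.
E' = π[w]((σ[w='t'](T) ⋈[d=g] R))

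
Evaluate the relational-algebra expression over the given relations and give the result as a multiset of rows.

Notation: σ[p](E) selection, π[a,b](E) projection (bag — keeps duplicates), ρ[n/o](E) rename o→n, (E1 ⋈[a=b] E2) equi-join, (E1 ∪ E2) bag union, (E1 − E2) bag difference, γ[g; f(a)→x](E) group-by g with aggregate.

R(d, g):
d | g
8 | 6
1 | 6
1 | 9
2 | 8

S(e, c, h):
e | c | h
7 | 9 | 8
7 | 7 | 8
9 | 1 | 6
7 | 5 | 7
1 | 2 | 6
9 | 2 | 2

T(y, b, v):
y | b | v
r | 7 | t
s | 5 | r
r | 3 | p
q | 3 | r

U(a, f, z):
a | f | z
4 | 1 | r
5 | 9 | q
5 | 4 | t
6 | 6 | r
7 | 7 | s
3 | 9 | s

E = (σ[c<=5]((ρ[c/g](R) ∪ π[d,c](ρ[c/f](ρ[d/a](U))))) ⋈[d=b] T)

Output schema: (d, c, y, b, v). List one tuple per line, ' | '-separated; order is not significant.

Stepwise |·|:
  R → 4
  ρ[c/g](R) → 4
  U → 6
  ρ[d/a](U) → 6
  ρ[c/f](ρ[d/a](U)) → 6
  π[d,c](ρ[c/f](ρ[d/a](U))) → 6
  (ρ[c/g](R) ∪ π[d,c](ρ[c/f](ρ[d/a](U)))) → 10
  σ[c<=5]((ρ[c/g](R) ∪ π[d,c](ρ[c/f](ρ[d/a](U))))) → 2
  T → 4
  (σ[c<=5]((ρ[c/g](R) ∪ π[d,c](ρ[c/f](ρ[d/a](U))))) ⋈[d=b] T) → 1

== RESULT ==
d | c | y | b | v
5 | 4 | s | 5 | r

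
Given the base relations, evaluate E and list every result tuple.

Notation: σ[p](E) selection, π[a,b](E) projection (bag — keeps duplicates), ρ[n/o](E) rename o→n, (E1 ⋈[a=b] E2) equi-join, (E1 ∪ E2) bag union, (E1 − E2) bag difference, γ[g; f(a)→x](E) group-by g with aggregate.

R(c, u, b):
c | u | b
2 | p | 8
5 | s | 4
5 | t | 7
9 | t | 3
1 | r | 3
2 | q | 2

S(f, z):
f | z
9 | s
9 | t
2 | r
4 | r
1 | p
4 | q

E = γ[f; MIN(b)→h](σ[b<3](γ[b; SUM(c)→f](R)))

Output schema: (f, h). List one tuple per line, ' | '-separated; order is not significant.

Per-node cardinality:
  R → 6
  γ[b; SUM(c)→f](R) → 5
  σ[b<3](γ[b; SUM(c)→f](R)) → 1
  γ[f; MIN(b)→h](σ[b<3](γ[b; SUM(c)→f](R))) → 1

== RESULT ==
f | h
2 | 2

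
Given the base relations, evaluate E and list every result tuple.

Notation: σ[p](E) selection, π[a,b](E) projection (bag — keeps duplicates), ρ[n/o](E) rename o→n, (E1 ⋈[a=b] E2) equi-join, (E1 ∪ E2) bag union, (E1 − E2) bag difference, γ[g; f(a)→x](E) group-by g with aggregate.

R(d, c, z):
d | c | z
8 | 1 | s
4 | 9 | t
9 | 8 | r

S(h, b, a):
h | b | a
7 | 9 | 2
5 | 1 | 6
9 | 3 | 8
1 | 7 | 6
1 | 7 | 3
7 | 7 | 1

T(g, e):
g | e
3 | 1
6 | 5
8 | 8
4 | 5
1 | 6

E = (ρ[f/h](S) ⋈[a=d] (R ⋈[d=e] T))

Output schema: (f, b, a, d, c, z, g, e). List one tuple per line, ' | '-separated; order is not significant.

Subexpression sizes:
  S → 6
  ρ[f/h](S) → 6
  R → 3
  T → 5
  (R ⋈[d=e] T) → 1
  (ρ[f/h](S) ⋈[a=d] (R ⋈[d=e] T)) → 1

== RESULT ==
f | b | a | d | c | z | g | e
9 | 3 | 8 | 8 | 1 | s | 8 | 8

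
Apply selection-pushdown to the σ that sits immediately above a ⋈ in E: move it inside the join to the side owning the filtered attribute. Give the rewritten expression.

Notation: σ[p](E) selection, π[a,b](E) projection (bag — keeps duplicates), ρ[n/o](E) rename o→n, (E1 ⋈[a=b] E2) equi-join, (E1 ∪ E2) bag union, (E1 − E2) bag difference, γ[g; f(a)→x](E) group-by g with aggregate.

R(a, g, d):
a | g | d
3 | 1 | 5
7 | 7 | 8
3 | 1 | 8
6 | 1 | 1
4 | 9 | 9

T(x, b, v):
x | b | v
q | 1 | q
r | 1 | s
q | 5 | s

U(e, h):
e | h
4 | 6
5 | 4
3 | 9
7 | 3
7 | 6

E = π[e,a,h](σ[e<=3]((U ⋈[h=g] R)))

σ filters on e, owned by the left side.
E' = π[e,a,h]((σ[e<=3](U) ⋈[h=g] R))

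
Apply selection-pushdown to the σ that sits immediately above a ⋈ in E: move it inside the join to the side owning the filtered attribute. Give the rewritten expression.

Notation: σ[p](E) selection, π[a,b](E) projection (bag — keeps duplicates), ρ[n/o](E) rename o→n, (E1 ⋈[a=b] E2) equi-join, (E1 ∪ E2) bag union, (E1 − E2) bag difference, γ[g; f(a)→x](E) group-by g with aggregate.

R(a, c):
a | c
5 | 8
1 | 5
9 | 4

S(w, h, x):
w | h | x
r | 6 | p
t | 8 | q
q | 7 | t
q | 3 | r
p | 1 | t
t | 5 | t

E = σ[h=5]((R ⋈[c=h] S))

σ filters on h, owned by the right side.
E' = (R ⋈[c=h] σ[h=5](S))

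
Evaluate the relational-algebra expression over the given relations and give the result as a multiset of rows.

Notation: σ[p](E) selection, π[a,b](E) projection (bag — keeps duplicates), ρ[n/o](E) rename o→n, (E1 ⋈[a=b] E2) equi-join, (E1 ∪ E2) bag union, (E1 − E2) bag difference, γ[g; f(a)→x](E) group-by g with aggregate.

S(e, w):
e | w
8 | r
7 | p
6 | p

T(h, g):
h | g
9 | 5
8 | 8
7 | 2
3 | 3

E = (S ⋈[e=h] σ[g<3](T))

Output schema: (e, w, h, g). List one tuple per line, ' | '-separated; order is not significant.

Stepwise |·|:
  S → 3
  T → 4
  σ[g<3](T) → 1
  (S ⋈[e=h] σ[g<3](T)) → 1

== RESULT ==
e | w | h | g
7 | p | 7 | 2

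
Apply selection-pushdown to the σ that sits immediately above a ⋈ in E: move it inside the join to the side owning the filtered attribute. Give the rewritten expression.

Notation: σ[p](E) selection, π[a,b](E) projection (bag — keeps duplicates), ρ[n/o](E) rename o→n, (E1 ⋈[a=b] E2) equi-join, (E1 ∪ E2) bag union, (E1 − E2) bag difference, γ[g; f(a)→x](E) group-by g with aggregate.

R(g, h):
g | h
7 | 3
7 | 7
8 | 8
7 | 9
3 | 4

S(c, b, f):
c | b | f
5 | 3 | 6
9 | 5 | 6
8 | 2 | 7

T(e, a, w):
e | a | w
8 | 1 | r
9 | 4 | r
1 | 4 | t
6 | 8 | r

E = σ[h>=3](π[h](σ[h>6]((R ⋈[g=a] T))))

σ filters on h, owned by the left side.
E' = σ[h>=3](π[h]((σ[h>6](R) ⋈[g=a] T)))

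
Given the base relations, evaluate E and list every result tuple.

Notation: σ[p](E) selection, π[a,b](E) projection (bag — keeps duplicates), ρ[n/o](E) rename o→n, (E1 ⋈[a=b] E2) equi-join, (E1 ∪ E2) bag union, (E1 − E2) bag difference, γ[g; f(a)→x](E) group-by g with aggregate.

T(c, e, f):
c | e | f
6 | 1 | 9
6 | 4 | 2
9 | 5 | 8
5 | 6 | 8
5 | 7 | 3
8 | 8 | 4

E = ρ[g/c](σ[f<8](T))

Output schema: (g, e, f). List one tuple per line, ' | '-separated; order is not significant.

Subexpression sizes:
  T → 6
  σ[f<8](T) → 3
  ρ[g/c](σ[f<8](T)) → 3

== RESULT ==
g | e | f
5 | 7 | 3
6 | 4 | 2
8 | 8 | 4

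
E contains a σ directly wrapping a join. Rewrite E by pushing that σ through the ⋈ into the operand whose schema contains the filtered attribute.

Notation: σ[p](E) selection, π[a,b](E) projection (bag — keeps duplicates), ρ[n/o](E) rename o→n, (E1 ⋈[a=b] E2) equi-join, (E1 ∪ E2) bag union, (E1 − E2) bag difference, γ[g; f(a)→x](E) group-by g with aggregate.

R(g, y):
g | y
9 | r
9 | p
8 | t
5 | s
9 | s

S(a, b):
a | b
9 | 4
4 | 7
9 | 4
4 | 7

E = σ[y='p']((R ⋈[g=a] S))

σ filters on y, owned by the left side.
E' = (σ[y='p'](R) ⋈[g=a] S)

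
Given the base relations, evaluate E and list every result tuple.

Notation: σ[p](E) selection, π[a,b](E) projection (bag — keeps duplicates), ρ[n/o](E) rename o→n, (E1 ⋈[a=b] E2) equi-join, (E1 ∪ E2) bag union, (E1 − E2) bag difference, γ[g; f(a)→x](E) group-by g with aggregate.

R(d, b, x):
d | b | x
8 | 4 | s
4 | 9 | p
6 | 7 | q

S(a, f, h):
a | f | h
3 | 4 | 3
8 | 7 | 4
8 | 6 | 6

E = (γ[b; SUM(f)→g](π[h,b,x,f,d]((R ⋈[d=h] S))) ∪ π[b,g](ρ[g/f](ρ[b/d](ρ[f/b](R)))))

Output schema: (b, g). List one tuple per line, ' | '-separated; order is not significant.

Stepwise |·|:
  R → 3
  S → 3
  (R ⋈[d=h] S) → 2
  π[h,b,x,f,d]((R ⋈[d=h] S)) → 2
  γ[b; SUM(f)→g](π[h,b,x,f,d]((R ⋈[d=h] S))) → 2
  R → 3
  ρ[f/b](R) → 3
  ρ[b/d](ρ[f/b](R)) → 3
  ρ[g/f](ρ[b/d](ρ[f/b](R))) → 3
  π[b,g](ρ[g/f](ρ[b/d](ρ[f/b](R)))) → 3
  (γ[b; SUM(f)→g](π[h,b,x,f,d]((R ⋈[d=h] S))) ∪ π[b,g](ρ[g/f](ρ[b/d](ρ[f/b](R))))) → 5

== RESULT ==
b | g
4 | 9
6 | 7
7 | 6
8 | 4
9 | 7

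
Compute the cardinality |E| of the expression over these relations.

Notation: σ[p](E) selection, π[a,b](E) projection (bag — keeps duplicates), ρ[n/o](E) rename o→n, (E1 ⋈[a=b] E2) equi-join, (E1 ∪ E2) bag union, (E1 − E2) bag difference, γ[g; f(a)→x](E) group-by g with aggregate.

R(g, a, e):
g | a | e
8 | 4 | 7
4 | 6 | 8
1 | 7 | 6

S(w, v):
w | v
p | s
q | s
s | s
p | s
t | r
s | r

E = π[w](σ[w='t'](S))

Row counts bottom-up:
  S → 6
  σ[w='t'](S) → 1
  π[w](σ[w='t'](S)) → 1

|E| = 1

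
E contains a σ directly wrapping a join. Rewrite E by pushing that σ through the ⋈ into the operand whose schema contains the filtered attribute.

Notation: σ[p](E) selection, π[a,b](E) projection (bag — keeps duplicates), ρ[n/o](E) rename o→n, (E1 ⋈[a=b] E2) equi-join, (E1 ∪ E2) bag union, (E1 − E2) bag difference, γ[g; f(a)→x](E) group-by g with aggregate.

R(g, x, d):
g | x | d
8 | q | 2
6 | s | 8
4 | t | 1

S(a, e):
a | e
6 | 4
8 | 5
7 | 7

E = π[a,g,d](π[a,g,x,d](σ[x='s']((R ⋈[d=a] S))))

σ filters on x, owned by the left side.
E' = π[a,g,d](π[a,g,x,d]((σ[x='s'](R) ⋈[d=a] S)))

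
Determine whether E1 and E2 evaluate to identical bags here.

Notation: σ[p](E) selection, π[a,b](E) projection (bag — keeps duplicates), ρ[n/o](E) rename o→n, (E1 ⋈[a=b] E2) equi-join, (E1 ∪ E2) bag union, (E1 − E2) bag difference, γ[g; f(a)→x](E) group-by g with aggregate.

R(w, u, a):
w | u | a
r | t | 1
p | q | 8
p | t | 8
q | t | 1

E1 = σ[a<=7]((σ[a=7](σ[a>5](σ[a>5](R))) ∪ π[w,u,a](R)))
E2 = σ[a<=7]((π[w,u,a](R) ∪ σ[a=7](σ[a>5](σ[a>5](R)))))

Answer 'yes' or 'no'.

E1 subexpression sizes:
  R → 4
  σ[a>5](R) → 2
  σ[a>5](σ[a>5](R)) → 2
  σ[a=7](σ[a>5](σ[a>5](R))) → 0
  R → 4
  π[w,u,a](R) → 4
  (σ[a=7](σ[a>5](σ[a>5](R))) ∪ π[w,u,a](R)) → 4
  σ[a<=7]((σ[a=7](σ[a>5](σ[a>5](R))) ∪ π[w,u,a](R))) → 2
E2 subexpression sizes:
  R → 4
  π[w,u,a](R) → 4
  R → 4
  σ[a>5](R) → 2
  σ[a>5](σ[a>5](R)) → 2
  σ[a=7](σ[a>5](σ[a>5](R))) → 0
  (π[w,u,a](R) ∪ σ[a=7](σ[a>5](σ[a>5](R)))) → 4
  σ[a<=7]((π[w,u,a](R) ∪ σ[a=7](σ[a>5](σ[a>5](R))))) → 2

E1 and E2 produce the same multiset:
w | u | a
q | t | 1
r | t | 1

yes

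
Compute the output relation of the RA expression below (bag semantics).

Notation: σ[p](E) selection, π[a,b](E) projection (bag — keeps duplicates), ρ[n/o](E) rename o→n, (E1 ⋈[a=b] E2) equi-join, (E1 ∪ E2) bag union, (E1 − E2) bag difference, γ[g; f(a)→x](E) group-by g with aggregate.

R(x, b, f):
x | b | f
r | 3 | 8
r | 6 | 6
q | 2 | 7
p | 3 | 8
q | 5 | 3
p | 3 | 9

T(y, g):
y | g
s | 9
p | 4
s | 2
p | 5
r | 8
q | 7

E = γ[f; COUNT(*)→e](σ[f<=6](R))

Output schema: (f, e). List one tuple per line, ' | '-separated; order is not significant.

Subexpression sizes:
  R → 6
  σ[f<=6](R) → 2
  γ[f; COUNT(*)→e](σ[f<=6](R)) → 2

== RESULT ==
f | e
3 | 1
6 | 1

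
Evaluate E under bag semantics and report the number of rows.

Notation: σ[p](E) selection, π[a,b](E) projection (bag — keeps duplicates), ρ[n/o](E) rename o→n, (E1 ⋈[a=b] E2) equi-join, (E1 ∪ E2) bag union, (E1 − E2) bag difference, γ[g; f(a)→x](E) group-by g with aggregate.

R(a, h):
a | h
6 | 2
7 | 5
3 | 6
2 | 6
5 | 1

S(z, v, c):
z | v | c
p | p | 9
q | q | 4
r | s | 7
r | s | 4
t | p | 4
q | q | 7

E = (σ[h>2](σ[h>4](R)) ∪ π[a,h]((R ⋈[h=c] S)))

Stepwise |·|:
  R → 5
  σ[h>4](R) → 3
  σ[h>2](σ[h>4](R)) → 3
  R → 5
  S → 6
  (R ⋈[h=c] S) → 0
  π[a,h]((R ⋈[h=c] S)) → 0
  (σ[h>2](σ[h>4](R)) ∪ π[a,h]((R ⋈[h=c] S))) → 3

|E| = 3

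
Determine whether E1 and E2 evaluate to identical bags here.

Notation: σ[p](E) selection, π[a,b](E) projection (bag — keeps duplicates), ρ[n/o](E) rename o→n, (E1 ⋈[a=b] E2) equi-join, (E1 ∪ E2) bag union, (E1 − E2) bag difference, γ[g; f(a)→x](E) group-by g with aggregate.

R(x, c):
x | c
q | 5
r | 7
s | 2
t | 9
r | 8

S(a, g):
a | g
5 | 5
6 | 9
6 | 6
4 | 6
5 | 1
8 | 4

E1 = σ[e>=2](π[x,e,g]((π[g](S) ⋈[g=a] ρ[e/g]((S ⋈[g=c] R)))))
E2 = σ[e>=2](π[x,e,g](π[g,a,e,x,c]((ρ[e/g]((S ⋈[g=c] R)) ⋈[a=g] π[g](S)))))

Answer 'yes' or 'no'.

E1 per-node cardinality:
  S → 6
  π[g](S) → 6
  S → 6
  R → 5
  (S ⋈[g=c] R) → 2
  ρ[e/g]((S ⋈[g=c] R)) → 2
  (π[g](S) ⋈[g=a] ρ[e/g]((S ⋈[g=c] R))) → 3
  π[x,e,g]((π[g](S) ⋈[g=a] ρ[e/g]((S ⋈[g=c] R)))) → 3
  σ[e>=2](π[x,e,g]((π[g](S) ⋈[g=a] ρ[e/g]((S ⋈[g=c] R))))) → 3
E2 per-node cardinality:
  S → 6
  R → 5
  (S ⋈[g=c] R) → 2
  ρ[e/g]((S ⋈[g=c] R)) → 2
  S → 6
  π[g](S) → 6
  (ρ[e/g]((S ⋈[g=c] R)) ⋈[a=g] π[g](S)) → 3
  π[g,a,e,x,c]((ρ[e/g]((S ⋈[g=c] R)) ⋈[a=g] π[g](S))) → 3
  π[x,e,g](π[g,a,e,x,c]((ρ[e/g]((S ⋈[g=c] R)) ⋈[a=g] π[g](S)))) → 3
  σ[e>=2](π[x,e,g](π[g,a,e,x,c]((ρ[e/g]((S ⋈[g=c] R)) ⋈[a=g] π[g](S))))) → 3

E1 and E2 produce the same multiset:
x | e | g
q | 5 | 5
t | 9 | 6
t | 9 | 6

yes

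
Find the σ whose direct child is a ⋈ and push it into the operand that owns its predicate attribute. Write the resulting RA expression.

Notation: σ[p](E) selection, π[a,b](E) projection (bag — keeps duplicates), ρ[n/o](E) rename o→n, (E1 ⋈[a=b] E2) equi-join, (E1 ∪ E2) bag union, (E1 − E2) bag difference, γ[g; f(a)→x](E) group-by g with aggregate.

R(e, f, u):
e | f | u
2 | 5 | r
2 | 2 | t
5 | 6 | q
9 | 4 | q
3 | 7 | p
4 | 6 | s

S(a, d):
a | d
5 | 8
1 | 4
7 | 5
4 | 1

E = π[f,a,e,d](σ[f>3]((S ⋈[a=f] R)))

σ filters on f, owned by the right side.
E' = π[f,a,e,d]((S ⋈[a=f] σ[f>3](R)))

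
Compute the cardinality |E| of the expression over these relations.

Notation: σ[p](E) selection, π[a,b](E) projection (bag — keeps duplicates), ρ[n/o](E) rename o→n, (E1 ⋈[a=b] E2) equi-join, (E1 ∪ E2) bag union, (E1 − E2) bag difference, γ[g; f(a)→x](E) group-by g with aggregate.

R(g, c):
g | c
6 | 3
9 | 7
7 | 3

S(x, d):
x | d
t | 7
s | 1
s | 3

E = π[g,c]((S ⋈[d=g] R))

Stepwise |·|:
  S → 3
  R → 3
  (S ⋈[d=g] R) → 1
  π[g,c]((S ⋈[d=g] R)) → 1

|E| = 1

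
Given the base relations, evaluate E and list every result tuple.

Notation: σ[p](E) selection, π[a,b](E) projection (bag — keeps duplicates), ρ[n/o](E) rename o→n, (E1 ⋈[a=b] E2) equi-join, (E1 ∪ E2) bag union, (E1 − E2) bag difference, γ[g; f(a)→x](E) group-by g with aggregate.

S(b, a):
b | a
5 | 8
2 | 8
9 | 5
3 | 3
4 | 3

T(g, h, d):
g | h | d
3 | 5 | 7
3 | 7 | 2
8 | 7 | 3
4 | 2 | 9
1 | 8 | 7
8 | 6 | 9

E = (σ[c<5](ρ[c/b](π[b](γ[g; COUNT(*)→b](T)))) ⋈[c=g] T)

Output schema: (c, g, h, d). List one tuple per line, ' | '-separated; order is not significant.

Stepwise |·|:
  T → 6
  γ[g; COUNT(*)→b](T) → 4
  π[b](γ[g; COUNT(*)→b](T)) → 4
  ρ[c/b](π[b](γ[g; COUNT(*)→b](T))) → 4
  σ[c<5](ρ[c/b](π[b](γ[g; COUNT(*)→b](T)))) → 4
  T → 6
  (σ[c<5](ρ[c/b](π[b](γ[g; COUNT(*)→b](T)))) ⋈[c=g] T) → 2

== RESULT ==
c | g | h | d
1 | 1 | 8 | 7
1 | 1 | 8 | 7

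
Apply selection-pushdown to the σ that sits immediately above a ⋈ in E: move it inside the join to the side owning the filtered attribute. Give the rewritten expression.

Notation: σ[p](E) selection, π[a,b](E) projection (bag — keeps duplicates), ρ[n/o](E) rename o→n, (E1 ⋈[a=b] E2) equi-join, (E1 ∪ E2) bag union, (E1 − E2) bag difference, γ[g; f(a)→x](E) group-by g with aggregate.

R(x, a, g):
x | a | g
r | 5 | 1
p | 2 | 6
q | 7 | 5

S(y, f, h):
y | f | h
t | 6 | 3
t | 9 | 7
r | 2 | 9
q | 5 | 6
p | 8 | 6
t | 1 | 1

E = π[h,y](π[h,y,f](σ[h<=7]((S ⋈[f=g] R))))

σ filters on h, owned by the left side.
E' = π[h,y](π[h,y,f]((σ[h<=7](S) ⋈[f=g] R)))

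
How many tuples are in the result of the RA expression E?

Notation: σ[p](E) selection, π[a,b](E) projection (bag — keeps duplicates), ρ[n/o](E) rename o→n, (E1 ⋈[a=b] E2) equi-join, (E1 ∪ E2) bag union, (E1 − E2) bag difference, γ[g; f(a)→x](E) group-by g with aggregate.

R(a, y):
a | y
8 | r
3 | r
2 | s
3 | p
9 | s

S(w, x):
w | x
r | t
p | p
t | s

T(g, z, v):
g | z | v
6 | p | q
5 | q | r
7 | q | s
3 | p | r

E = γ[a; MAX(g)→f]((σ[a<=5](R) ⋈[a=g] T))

Subexpression sizes:
  R → 5
  σ[a<=5](R) → 3
  T → 4
  (σ[a<=5](R) ⋈[a=g] T) → 2
  γ[a; MAX(g)→f]((σ[a<=5](R) ⋈[a=g] T)) → 1

|E| = 1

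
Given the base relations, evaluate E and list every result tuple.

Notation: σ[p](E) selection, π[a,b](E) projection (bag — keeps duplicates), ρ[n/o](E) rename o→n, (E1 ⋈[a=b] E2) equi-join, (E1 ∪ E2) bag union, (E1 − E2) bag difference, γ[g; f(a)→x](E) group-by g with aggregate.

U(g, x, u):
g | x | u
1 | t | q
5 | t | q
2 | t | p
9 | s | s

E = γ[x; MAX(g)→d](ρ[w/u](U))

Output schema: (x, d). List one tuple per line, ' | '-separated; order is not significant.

Per-node cardinality:
  U → 4
  ρ[w/u](U) → 4
  γ[x; MAX(g)→d](ρ[w/u](U)) → 2

== RESULT ==
x | d
s | 9
t | 5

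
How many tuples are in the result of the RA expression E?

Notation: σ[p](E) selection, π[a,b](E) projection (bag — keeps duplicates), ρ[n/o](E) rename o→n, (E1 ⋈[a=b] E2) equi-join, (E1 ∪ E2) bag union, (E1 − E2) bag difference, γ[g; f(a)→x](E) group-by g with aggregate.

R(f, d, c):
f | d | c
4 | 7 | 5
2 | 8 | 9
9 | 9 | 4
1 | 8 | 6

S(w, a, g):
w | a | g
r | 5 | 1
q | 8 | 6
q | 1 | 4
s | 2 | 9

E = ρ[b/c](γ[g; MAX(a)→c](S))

Stepwise |·|:
  S → 4
  γ[g; MAX(a)→c](S) → 4
  ρ[b/c](γ[g; MAX(a)→c](S)) → 4

|E| = 4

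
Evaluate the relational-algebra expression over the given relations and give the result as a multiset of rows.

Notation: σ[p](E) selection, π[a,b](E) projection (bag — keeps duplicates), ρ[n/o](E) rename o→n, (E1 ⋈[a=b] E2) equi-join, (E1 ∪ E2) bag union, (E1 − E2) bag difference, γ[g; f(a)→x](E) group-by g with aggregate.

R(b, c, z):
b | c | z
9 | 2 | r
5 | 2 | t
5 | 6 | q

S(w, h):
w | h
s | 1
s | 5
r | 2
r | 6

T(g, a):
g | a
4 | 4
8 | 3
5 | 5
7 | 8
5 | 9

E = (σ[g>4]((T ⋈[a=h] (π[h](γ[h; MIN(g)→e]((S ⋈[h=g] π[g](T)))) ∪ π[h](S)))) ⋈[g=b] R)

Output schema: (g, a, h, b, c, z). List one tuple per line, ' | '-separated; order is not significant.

Subexpression sizes:
  T → 5
  S → 4
  T → 5
  π[g](T) → 5
  (S ⋈[h=g] π[g](T)) → 2
  γ[h; MIN(g)→e]((S ⋈[h=g] π[g](T))) → 1
  π[h](γ[h; MIN(g)→e]((S ⋈[h=g] π[g](T)))) → 1
  S → 4
  π[h](S) → 4
  (π[h](γ[h; MIN(g)→e]((S ⋈[h=g] π[g](T)))) ∪ π[h](S)) → 5
  (T ⋈[a=h] (π[h](γ[h; MIN(g)→e]((S ⋈[h=g] π[g](T)))) ∪ π[h](S))) → 2
  σ[g>4]((T ⋈[a=h] (π[h](γ[h; MIN(g)→e]((S ⋈[h=g] π[g](T)))) ∪ π[h](S)))) → 2
  R → 3
  (σ[g>4]((T ⋈[a=h] (π[h](γ[h; MIN(g)→e]((S ⋈[h=g] π[g](T)))) ∪ π[h](S)))) ⋈[g=b] R) → 4

== RESULT ==
g | a | h | b | c | z
5 | 5 | 5 | 5 | 2 | t
5 | 5 | 5 | 5 | 2 | t
5 | 5 | 5 | 5 | 6 | q
5 | 5 | 5 | 5 | 6 | q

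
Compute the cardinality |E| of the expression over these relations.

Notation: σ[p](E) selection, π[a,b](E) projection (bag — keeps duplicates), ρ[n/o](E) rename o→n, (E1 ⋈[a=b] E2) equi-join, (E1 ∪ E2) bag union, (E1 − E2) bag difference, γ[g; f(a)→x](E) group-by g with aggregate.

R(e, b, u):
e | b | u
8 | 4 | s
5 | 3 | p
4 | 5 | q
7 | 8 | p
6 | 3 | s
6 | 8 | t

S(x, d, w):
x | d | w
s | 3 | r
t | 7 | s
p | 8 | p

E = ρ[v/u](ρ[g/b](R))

Subexpression sizes:
  R → 6
  ρ[g/b](R) → 6
  ρ[v/u](ρ[g/b](R)) → 6

|E| = 6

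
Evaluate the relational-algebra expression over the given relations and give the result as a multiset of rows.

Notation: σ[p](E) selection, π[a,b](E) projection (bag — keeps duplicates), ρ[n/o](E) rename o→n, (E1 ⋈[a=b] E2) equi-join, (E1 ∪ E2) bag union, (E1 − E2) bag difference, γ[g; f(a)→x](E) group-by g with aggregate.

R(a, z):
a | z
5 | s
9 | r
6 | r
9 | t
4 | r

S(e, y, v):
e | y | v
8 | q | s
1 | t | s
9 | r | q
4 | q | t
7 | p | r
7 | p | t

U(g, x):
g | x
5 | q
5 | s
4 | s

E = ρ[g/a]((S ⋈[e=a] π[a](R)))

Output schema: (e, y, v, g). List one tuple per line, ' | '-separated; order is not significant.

Row counts bottom-up:
  S → 6
  R → 5
  π[a](R) → 5
  (S ⋈[e=a] π[a](R)) → 3
  ρ[g/a]((S ⋈[e=a] π[a](R))) → 3

== RESULT ==
e | y | v | g
4 | q | t | 4
9 | r | q | 9
9 | r | q | 9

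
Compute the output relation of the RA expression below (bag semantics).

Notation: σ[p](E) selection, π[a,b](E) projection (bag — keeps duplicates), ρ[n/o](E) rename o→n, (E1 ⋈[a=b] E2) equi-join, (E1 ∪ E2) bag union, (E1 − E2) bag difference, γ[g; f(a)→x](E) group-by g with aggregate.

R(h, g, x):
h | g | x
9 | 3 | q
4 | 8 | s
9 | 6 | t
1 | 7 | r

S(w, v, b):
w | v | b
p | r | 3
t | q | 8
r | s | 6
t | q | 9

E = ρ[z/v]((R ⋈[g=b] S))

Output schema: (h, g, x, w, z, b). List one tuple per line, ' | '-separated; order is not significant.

Stepwise |·|:
  R → 4
  S → 4
  (R ⋈[g=b] S) → 3
  ρ[z/v]((R ⋈[g=b] S)) → 3

== RESULT ==
h | g | x | w | z | b
4 | 8 | s | t | q | 8
9 | 3 | q | p | r | 3
9 | 6 | t | r | s | 6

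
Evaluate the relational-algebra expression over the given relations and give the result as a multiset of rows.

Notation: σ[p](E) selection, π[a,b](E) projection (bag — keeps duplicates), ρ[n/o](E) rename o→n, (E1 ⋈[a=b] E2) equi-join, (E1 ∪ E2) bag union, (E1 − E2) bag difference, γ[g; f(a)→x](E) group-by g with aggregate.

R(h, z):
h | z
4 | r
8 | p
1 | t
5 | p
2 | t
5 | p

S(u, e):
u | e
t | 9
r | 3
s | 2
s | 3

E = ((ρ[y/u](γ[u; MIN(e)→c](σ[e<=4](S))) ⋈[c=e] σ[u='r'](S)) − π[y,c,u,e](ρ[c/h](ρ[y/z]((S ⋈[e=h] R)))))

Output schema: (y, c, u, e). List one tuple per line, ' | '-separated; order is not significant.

Per-node cardinality:
  S → 4
  σ[e<=4](S) → 3
  γ[u; MIN(e)→c](σ[e<=4](S)) → 2
  ρ[y/u](γ[u; MIN(e)→c](σ[e<=4](S))) → 2
  S → 4
  σ[u='r'](S) → 1
  (ρ[y/u](γ[u; MIN(e)→c](σ[e<=4](S))) ⋈[c=e] σ[u='r'](S)) → 1
  S → 4
  R → 6
  (S ⋈[e=h] R) → 1
  ρ[y/z]((S ⋈[e=h] R)) → 1
  ρ[c/h](ρ[y/z]((S ⋈[e=h] R))) → 1
  π[y,c,u,e](ρ[c/h](ρ[y/z]((S ⋈[e=h] R)))) → 1
  ((ρ[y/u](γ[u; MIN(e)→c](σ[e<=4](S))) ⋈[c=e] σ[u='r'](S)) − π[y,c,u,e](ρ[c/h](ρ[y/z]((S ⋈[e=h] R))))) → 1

== RESULT ==
y | c | u | e
r | 3 | r | 3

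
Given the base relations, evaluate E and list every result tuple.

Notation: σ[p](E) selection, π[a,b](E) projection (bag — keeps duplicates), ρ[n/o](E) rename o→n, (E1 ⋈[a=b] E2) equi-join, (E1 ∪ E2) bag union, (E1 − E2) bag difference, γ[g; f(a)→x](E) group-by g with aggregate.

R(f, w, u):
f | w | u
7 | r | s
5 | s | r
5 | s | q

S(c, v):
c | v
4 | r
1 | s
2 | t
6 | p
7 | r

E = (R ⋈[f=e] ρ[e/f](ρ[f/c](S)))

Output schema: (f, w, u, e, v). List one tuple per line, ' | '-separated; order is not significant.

Stepwise |·|:
  R → 3
  S → 5
  ρ[f/c](S) → 5
  ρ[e/f](ρ[f/c](S)) → 5
  (R ⋈[f=e] ρ[e/f](ρ[f/c](S))) → 1

== RESULT ==
f | w | u | e | v
7 | r | s | 7 | r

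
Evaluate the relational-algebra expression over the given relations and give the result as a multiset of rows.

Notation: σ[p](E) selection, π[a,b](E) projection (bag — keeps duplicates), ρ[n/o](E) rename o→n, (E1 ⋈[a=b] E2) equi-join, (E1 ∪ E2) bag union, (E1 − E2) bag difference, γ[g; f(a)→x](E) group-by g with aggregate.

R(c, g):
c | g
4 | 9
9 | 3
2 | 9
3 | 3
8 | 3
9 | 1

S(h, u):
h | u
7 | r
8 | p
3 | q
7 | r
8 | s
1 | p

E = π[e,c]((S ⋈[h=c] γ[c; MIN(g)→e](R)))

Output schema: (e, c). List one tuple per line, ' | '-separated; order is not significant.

Per-node cardinality:
  S → 6
  R → 6
  γ[c; MIN(g)→e](R) → 5
  (S ⋈[h=c] γ[c; MIN(g)→e](R)) → 3
  π[e,c]((S ⋈[h=c] γ[c; MIN(g)→e](R))) → 3

== RESULT ==
e | c
3 | 3
3 | 8
3 | 8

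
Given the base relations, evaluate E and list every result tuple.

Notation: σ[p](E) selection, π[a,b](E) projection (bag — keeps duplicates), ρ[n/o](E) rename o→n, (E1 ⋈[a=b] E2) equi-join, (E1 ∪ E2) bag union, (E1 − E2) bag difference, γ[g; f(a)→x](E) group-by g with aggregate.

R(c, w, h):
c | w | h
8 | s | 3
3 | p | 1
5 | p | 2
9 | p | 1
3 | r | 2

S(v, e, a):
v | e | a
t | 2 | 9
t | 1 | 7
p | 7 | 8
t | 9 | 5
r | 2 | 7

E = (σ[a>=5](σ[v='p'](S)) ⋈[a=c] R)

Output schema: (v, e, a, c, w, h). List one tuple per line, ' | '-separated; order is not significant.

Per-node cardinality:
  S → 5
  σ[v='p'](S) → 1
  σ[a>=5](σ[v='p'](S)) → 1
  R → 5
  (σ[a>=5](σ[v='p'](S)) ⋈[a=c] R) → 1

== RESULT ==
v | e | a | c | w | h
p | 7 | 8 | 8 | s | 3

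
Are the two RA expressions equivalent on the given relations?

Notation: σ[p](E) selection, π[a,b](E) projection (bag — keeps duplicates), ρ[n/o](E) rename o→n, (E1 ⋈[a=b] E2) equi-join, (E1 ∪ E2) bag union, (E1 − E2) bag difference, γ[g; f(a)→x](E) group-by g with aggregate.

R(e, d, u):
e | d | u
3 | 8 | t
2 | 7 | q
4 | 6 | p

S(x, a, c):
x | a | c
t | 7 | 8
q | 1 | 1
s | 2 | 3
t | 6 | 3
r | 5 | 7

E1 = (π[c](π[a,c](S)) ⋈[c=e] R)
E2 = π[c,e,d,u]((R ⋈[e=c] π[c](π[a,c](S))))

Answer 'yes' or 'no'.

E1 row counts bottom-up:
  S → 5
  π[a,c](S) → 5
  π[c](π[a,c](S)) → 5
  R → 3
  (π[c](π[a,c](S)) ⋈[c=e] R) → 2
E2 row counts bottom-up:
  R → 3
  S → 5
  π[a,c](S) → 5
  π[c](π[a,c](S)) → 5
  (R ⋈[e=c] π[c](π[a,c](S))) → 2
  π[c,e,d,u]((R ⋈[e=c] π[c](π[a,c](S)))) → 2

E1 and E2 produce the same multiset:
c | e | d | u
3 | 3 | 8 | t
3 | 3 | 8 | t

yes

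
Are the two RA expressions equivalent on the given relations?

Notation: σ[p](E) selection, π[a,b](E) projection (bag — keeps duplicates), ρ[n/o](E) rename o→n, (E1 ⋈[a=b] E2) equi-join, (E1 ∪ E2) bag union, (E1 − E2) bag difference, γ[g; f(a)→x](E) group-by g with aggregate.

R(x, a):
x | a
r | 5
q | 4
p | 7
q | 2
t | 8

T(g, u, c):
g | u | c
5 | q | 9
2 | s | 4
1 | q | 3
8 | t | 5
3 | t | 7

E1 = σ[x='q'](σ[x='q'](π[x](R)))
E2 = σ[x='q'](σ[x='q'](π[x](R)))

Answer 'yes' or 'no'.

E1 subexpression sizes:
  R → 5
  π[x](R) → 5
  σ[x='q'](π[x](R)) → 2
  σ[x='q'](σ[x='q'](π[x](R))) → 2
E2 subexpression sizes:
  R → 5
  π[x](R) → 5
  σ[x='q'](π[x](R)) → 2
  σ[x='q'](σ[x='q'](π[x](R))) → 2

E1 and E2 produce the same multiset:
x
q
q

yes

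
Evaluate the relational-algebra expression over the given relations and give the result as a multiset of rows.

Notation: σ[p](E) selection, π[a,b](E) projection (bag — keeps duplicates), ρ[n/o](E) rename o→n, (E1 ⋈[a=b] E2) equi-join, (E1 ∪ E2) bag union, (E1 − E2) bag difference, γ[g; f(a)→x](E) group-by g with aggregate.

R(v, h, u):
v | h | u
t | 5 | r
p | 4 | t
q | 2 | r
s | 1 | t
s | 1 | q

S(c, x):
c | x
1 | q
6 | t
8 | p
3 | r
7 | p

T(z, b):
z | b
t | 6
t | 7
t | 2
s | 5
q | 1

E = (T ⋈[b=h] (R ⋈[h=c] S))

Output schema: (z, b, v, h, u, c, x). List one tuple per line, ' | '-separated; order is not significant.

Subexpression sizes:
  T → 5
  R → 5
  S → 5
  (R ⋈[h=c] S) → 2
  (T ⋈[b=h] (R ⋈[h=c] S)) → 2

== RESULT ==
z | b | v | h | u | c | x
q | 1 | s | 1 | q | 1 | q
q | 1 | s | 1 | t | 1 | q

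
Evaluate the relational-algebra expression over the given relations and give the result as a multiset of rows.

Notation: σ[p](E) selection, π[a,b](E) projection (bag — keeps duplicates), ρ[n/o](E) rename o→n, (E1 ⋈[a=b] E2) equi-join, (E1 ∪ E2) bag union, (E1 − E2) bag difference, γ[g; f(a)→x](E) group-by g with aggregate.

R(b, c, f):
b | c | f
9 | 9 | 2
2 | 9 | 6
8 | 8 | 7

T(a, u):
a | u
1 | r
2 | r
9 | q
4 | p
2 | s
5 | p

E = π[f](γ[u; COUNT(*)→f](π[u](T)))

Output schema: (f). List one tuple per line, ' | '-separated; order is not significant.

Stepwise |·|:
  T → 6
  π[u](T) → 6
  γ[u; COUNT(*)→f](π[u](T)) → 4
  π[f](γ[u; COUNT(*)→f](π[u](T))) → 4

== RESULT ==
f
1
1
2
2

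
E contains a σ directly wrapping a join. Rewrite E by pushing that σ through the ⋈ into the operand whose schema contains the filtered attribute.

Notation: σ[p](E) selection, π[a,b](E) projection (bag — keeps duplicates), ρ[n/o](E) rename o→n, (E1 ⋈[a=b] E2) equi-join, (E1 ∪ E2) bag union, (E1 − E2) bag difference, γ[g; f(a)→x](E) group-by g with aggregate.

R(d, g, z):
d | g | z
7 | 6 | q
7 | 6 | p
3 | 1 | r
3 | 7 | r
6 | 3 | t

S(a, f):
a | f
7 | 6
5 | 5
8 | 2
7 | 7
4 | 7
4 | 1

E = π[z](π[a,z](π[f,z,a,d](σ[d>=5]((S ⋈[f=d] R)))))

σ filters on d, owned by the right side.
E' = π[z](π[a,z](π[f,z,a,d]((S ⋈[f=d] σ[d>=5](R)))))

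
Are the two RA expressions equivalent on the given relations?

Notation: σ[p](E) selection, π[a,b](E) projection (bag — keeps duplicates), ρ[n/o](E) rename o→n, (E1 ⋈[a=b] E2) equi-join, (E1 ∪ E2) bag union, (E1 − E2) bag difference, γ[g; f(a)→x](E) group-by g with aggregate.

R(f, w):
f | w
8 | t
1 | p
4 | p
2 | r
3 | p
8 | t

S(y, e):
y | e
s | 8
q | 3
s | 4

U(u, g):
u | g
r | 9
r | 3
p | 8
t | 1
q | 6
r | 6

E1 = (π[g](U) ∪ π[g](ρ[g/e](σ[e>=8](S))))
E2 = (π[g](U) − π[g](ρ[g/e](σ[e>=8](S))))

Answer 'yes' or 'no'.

E1 row counts bottom-up:
  U → 6
  π[g](U) → 6
  S → 3
  σ[e>=8](S) → 1
  ρ[g/e](σ[e>=8](S)) → 1
  π[g](ρ[g/e](σ[e>=8](S))) → 1
  (π[g](U) ∪ π[g](ρ[g/e](σ[e>=8](S)))) → 7
E2 row counts bottom-up:
  U → 6
  π[g](U) → 6
  S → 3
  σ[e>=8](S) → 1
  ρ[g/e](σ[e>=8](S)) → 1
  π[g](ρ[g/e](σ[e>=8](S))) → 1
  (π[g](U) − π[g](ρ[g/e](σ[e>=8](S)))) → 5

E1 result:
g
1
3
6
6
8
8
9
E2 result:
g
1
3
6
6
9
Witness: (8,) appears 2× in E1 but 0× in E2.

no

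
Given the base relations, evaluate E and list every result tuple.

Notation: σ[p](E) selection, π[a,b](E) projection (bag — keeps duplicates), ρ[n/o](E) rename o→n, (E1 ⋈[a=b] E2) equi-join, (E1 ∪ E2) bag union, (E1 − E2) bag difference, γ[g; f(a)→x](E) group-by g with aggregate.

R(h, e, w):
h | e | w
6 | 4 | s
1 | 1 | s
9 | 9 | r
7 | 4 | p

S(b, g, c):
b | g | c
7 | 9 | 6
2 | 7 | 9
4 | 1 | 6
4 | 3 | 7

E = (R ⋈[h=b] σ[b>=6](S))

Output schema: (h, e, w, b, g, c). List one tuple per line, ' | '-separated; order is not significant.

Row counts bottom-up:
  R → 4
  S → 4
  σ[b>=6](S) → 1
  (R ⋈[h=b] σ[b>=6](S)) → 1

== RESULT ==
h | e | w | b | g | c
7 | 4 | p | 7 | 9 | 6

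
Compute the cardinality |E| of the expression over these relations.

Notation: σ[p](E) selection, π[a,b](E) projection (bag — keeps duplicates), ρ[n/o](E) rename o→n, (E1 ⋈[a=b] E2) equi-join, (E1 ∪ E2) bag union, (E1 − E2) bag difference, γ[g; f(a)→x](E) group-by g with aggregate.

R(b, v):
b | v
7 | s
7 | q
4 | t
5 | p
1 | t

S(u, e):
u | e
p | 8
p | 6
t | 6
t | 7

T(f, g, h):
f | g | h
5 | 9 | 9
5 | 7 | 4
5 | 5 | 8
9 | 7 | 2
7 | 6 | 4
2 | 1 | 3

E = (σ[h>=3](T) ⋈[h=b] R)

Stepwise |·|:
  T → 6
  σ[h>=3](T) → 5
  R → 5
  (σ[h>=3](T) ⋈[h=b] R) → 2

|E| = 2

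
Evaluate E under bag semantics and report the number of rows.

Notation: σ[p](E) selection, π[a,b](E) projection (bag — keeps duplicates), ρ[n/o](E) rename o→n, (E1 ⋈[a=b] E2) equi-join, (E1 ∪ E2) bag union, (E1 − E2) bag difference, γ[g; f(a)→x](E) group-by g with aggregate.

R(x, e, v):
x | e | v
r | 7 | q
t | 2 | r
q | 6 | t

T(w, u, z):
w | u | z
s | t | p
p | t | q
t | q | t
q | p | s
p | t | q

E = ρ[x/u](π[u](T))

Per-node cardinality:
  T → 5
  π[u](T) → 5
  ρ[x/u](π[u](T)) → 5

|E| = 5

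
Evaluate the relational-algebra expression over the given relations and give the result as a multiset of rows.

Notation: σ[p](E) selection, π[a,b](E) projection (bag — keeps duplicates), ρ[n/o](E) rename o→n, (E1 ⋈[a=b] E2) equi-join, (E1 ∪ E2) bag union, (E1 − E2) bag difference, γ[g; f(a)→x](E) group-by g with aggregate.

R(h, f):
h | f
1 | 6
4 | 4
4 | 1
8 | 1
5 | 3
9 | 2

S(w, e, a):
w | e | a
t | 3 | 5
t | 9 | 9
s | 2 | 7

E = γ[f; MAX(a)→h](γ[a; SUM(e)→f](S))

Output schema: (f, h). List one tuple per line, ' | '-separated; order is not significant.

Subexpression sizes:
  S → 3
  γ[a; SUM(e)→f](S) → 3
  γ[f; MAX(a)→h](γ[a; SUM(e)→f](S)) → 3

== RESULT ==
f | h
2 | 7
3 | 5
9 | 9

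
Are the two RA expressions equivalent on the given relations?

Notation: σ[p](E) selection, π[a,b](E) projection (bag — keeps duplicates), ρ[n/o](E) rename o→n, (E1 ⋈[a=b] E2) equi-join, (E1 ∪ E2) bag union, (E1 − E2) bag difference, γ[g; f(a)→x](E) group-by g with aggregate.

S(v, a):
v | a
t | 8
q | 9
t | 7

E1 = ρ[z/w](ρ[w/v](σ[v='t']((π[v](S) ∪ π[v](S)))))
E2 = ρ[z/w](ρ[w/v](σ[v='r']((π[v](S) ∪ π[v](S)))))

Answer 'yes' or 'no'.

E1 row counts bottom-up:
  S → 3
  π[v](S) → 3
  S → 3
  π[v](S) → 3
  (π[v](S) ∪ π[v](S)) → 6
  σ[v='t']((π[v](S) ∪ π[v](S))) → 4
  ρ[w/v](σ[v='t']((π[v](S) ∪ π[v](S)))) → 4
  ρ[z/w](ρ[w/v](σ[v='t']((π[v](S) ∪ π[v](S))))) → 4
E2 row counts bottom-up:
  S → 3
  π[v](S) → 3
  S → 3
  π[v](S) → 3
  (π[v](S) ∪ π[v](S)) → 6
  σ[v='r']((π[v](S) ∪ π[v](S))) → 0
  ρ[w/v](σ[v='r']((π[v](S) ∪ π[v](S)))) → 0
  ρ[z/w](ρ[w/v](σ[v='r']((π[v](S) ∪ π[v](S))))) → 0

E1 result:
z
t
t
t
t
E2 result:
z
(0 rows)
Witness: ('t',) appears 4× in E1 but 0× in E2.

no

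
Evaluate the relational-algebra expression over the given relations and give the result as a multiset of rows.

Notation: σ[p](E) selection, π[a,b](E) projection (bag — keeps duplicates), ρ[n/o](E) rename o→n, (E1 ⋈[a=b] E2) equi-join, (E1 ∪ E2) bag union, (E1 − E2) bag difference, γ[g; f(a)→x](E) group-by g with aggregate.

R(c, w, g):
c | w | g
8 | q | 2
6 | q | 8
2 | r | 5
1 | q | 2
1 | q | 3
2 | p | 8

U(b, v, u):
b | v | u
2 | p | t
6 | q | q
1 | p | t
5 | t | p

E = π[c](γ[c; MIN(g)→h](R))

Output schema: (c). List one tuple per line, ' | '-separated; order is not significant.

Stepwise |·|:
  R → 6
  γ[c; MIN(g)→h](R) → 4
  π[c](γ[c; MIN(g)→h](R)) → 4

== RESULT ==
c
1
2
6
8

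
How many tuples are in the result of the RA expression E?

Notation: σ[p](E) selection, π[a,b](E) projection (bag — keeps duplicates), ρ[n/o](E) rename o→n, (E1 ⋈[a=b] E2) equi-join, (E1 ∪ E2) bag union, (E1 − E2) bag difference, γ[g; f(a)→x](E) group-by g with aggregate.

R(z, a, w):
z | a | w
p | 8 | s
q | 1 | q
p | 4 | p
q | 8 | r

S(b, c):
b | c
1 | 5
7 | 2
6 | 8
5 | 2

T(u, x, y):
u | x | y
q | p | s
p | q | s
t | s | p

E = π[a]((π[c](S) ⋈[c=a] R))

Stepwise |·|:
  S → 4
  π[c](S) → 4
  R → 4
  (π[c](S) ⋈[c=a] R) → 2
  π[a]((π[c](S) ⋈[c=a] R)) → 2

|E| = 2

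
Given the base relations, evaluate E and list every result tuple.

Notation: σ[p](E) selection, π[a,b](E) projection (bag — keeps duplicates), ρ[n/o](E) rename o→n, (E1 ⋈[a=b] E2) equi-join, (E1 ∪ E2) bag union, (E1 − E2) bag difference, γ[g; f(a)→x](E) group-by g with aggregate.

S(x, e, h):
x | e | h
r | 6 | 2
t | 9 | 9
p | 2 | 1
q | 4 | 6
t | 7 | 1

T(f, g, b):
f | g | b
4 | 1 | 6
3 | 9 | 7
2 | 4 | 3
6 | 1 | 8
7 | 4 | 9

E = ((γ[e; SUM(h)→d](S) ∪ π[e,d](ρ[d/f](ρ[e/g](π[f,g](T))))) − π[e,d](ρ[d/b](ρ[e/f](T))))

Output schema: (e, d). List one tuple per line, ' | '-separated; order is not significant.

Per-node cardinality:
  S → 5
  γ[e; SUM(h)→d](S) → 5
  T → 5
  π[f,g](T) → 5
  ρ[e/g](π[f,g](T)) → 5
  ρ[d/f](ρ[e/g](π[f,g](T))) → 5
  π[e,d](ρ[d/f](ρ[e/g](π[f,g](T)))) → 5
  (γ[e; SUM(h)→d](S) ∪ π[e,d](ρ[d/f](ρ[e/g](π[f,g](T))))) → 10
  T → 5
  ρ[e/f](T) → 5
  ρ[d/b](ρ[e/f](T)) → 5
  π[e,d](ρ[d/b](ρ[e/f](T))) → 5
  ((γ[e; SUM(h)→d](S) ∪ π[e,d](ρ[d/f](ρ[e/g](π[f,g](T))))) − π[e,d](ρ[d/b](ρ[e/f](T)))) → 9

== RESULT ==
e | d
1 | 4
1 | 6
2 | 1
4 | 2
4 | 7
6 | 2
7 | 1
9 | 3
9 | 9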